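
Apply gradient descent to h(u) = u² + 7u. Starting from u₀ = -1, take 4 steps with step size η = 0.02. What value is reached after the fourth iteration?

h′(u) = 2u + 7
Step 1: h′(-1) = 5; u₁ = -1 − 0.02·5 = -1.1
Step 2: h′(-1.1) = 4.8; u₂ = -1.1 − 0.02·4.8 = -1.196
Step 3: h′(-1.196) = 4.608; u₃ = -1.196 − 0.02·4.608 = -1.28816
Step 4: h′(-1.28816) = 4.42368; u₄ = -1.28816 − 0.02·4.42368 = -1.3766336

-1.3766336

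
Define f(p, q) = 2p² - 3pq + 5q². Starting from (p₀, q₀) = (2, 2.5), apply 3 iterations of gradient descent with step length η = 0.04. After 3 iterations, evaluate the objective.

5.750563258368

∇f = (4p - 3q, -3p + 10q)
Step 1: at (2, 2.5), ∇f = (0.5, 19) → (2, 2.5) − 0.04·(0.5, 19) = (1.98, 1.74)
Step 2: at (1.98, 1.74), ∇f = (2.7, 11.46) → (1.98, 1.74) − 0.04·(2.7, 11.46) = (1.872, 1.2816)
Step 3: at (1.872, 1.2816), ∇f = (3.6432, 7.2) → (1.872, 1.2816) − 0.04·(3.6432, 7.2) = (1.726272, 0.9936)
f(1.726272, 0.9936) = 5.750563258368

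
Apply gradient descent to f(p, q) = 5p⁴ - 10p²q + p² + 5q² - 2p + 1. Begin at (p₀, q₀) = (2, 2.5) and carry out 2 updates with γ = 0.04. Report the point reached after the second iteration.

(-1.4635264, 1.95216)

∇f = (20p³ - 20pq + 2p - 2, -10p² + 10q)
(p₁, q₁) = (2, 2.5) − 0.04·(62, -15) = (-0.48, 3.1)
(p₂, q₂) = (-0.48, 3.1) − 0.04·(24.58816, 28.696) = (-1.4635264, 1.95216)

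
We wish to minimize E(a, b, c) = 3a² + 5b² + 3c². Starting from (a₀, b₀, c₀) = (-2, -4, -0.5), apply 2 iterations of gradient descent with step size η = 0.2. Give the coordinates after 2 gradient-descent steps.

∇E = (6a, 10b, 6c)
Step 1: at (-2, -4, -0.5), ∇E = (-12, -40, -3) → (-2, -4, -0.5) − 0.2·(-12, -40, -3) = (0.4, 4, 0.1)
Step 2: at (0.4, 4, 0.1), ∇E = (2.4, 40, 0.6) → (0.4, 4, 0.1) − 0.2·(2.4, 40, 0.6) = (-0.08, -4, -0.02)

(-0.08, -4, -0.02)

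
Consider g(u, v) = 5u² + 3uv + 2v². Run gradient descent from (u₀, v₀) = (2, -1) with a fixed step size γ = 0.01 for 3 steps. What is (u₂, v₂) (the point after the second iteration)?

∇g = (10u + 3v, 3u + 4v)
Step 1: at (2, -1), ∇g = (17, 2) → (2, -1) − 0.01·(17, 2) = (1.83, -1.02)
Step 2: at (1.83, -1.02), ∇g = (15.24, 1.41) → (1.83, -1.02) − 0.01·(15.24, 1.41) = (1.6776, -1.0341)

(1.6776, -1.0341)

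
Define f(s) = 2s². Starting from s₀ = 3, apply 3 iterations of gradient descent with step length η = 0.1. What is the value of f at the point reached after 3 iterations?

f′(s) = 4s
Step 1: f′(3) = 12; s₁ = 3 − 0.1·12 = 1.8
Step 2: f′(1.8) = 7.2; s₂ = 1.8 − 0.1·7.2 = 1.08
Step 3: f′(1.08) = 4.32; s₃ = 1.08 − 0.1·4.32 = 0.648
f(0.648) = 0.839808

0.839808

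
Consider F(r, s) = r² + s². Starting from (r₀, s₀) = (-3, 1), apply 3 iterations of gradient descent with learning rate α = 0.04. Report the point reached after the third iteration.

∇F = (2r, 2s)
Step 1: at (-3, 1), ∇F = (-6, 2) → (-3, 1) − 0.04·(-6, 2) = (-2.76, 0.92)
Step 2: at (-2.76, 0.92), ∇F = (-5.52, 1.84) → (-2.76, 0.92) − 0.04·(-5.52, 1.84) = (-2.5392, 0.8464)
Step 3: at (-2.5392, 0.8464), ∇F = (-5.0784, 1.6928) → (-2.5392, 0.8464) − 0.04·(-5.0784, 1.6928) = (-2.336064, 0.778688)

(-2.336064, 0.778688)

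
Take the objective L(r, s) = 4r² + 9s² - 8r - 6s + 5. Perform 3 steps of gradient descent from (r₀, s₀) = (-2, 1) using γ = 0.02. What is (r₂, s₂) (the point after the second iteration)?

(-1.1168, 0.6064)

∇L = (8r - 8, 18s - 6)
(r₁, s₁) = (-2, 1) − 0.02·(-24, 12) = (-1.52, 0.76)
(r₂, s₂) = (-1.52, 0.76) − 0.02·(-20.16, 7.68) = (-1.1168, 0.6064)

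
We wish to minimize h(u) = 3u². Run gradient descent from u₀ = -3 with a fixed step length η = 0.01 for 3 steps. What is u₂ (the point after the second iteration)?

h′(u) = 6u
Step 1: h′(-3) = -18; u₁ = -3 − 0.01·(-18) = -2.82
Step 2: h′(-2.82) = -16.92; u₂ = -2.82 − 0.01·(-16.92) = -2.6508

-2.6508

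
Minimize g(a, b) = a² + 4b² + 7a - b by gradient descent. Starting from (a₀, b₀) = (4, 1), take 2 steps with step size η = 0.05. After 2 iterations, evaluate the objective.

24.990025

∇g = (2a + 7, 8b - 1)
Step 1: at (4, 1), ∇g = (15, 7) → (4, 1) − 0.05·(15, 7) = (3.25, 0.65)
Step 2: at (3.25, 0.65), ∇g = (13.5, 4.2) → (3.25, 0.65) − 0.05·(13.5, 4.2) = (2.575, 0.44)
g(2.575, 0.44) = 24.990025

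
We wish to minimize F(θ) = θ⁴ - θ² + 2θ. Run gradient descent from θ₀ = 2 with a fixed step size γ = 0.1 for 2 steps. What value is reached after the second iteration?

-1

F′(θ) = 4θ³ - 2θ + 2
Step 1: F′(2) = 30; θ₁ = 2 − 0.1·30 = -1
Step 2: F′(-1) = 0; θ₂ = -1 − 0.1·0 = -1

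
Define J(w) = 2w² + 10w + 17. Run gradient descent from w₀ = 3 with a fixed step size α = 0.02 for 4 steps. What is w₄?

J′(w) = 4w + 10
Step 1: J′(3) = 22; w₁ = 3 − 0.02·22 = 2.56
Step 2: J′(2.56) = 20.24; w₂ = 2.56 − 0.02·20.24 = 2.1552
Step 3: J′(2.1552) = 18.6208; w₃ = 2.1552 − 0.02·18.6208 = 1.782784
Step 4: J′(1.782784) = 17.131136; w₄ = 1.782784 − 0.02·17.131136 = 1.44016128

1.44016128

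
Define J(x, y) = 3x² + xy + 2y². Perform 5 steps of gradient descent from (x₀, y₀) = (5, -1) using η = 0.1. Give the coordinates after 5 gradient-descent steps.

∇J = (6x + y, x + 4y)
Step 1: at (5, -1), ∇J = (29, 1) → (5, -1) − 0.1·(29, 1) = (2.1, -1.1)
Step 2: at (2.1, -1.1), ∇J = (11.5, -2.3) → (2.1, -1.1) − 0.1·(11.5, -2.3) = (0.95, -0.87)
Step 3: at (0.95, -0.87), ∇J = (4.83, -2.53) → (0.95, -0.87) − 0.1·(4.83, -2.53) = (0.467, -0.617)
Step 4: at (0.467, -0.617), ∇J = (2.185, -2.001) → (0.467, -0.617) − 0.1·(2.185, -2.001) = (0.2485, -0.4169)
Step 5: at (0.2485, -0.4169), ∇J = (1.0741, -1.4191) → (0.2485, -0.4169) − 0.1·(1.0741, -1.4191) = (0.14109, -0.27499)

(0.14109, -0.27499)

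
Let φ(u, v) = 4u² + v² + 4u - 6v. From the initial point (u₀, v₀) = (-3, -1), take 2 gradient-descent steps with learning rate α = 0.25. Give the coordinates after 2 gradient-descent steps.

∇φ = (8u + 4, 2v - 6)
Step 1: at (-3, -1), ∇φ = (-20, -8) → (-3, -1) − 0.25·(-20, -8) = (2, 1)
Step 2: at (2, 1), ∇φ = (20, -4) → (2, 1) − 0.25·(20, -4) = (-3, 2)

(-3, 2)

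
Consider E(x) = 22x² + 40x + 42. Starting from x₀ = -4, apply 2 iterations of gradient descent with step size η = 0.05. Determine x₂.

E′(x) = 44x + 40
Step 1: E′(-4) = -136; x₁ = -4 − 0.05·(-136) = 2.8
Step 2: E′(2.8) = 163.2; x₂ = 2.8 − 0.05·163.2 = -5.36

-5.36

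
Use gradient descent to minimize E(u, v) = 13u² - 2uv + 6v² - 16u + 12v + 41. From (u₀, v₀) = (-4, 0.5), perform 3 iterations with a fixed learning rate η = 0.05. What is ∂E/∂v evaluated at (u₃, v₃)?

∇E = (26u - 2v - 16, -2u + 12v + 12)
Step 1: at (-4, 0.5), ∇E = (-121, 26) → (-4, 0.5) − 0.05·(-121, 26) = (2.05, -0.8)
Step 2: at (2.05, -0.8), ∇E = (38.9, -1.7) → (2.05, -0.8) − 0.05·(38.9, -1.7) = (0.105, -0.715)
Step 3: at (0.105, -0.715), ∇E = (-11.84, 3.21) → (0.105, -0.715) − 0.05·(-11.84, 3.21) = (0.697, -0.8755)
∂E/∂v at (0.697, -0.8755) = 0.1

0.1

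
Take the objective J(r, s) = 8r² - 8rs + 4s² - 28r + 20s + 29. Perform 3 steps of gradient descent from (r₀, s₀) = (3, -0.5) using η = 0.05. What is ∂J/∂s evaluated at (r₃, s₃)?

3.008

∇J = (16r - 8s - 28, -8r + 8s + 20)
(r₁, s₁) = (3, -0.5) − 0.05·(24, -8) = (1.8, -0.1)
(r₂, s₂) = (1.8, -0.1) − 0.05·(1.6, 4.8) = (1.72, -0.34)
(r₃, s₃) = (1.72, -0.34) − 0.05·(2.24, 3.52) = (1.608, -0.516)
∂J/∂s at (1.608, -0.516) = 3.008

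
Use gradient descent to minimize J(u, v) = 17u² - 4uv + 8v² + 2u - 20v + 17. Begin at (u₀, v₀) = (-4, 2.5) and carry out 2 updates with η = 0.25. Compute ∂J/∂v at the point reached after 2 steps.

∇J = (34u - 4v + 2, -4u + 16v - 20)
Step 1: at (-4, 2.5), ∇J = (-144, 36) → (-4, 2.5) − 0.25·(-144, 36) = (32, -6.5)
Step 2: at (32, -6.5), ∇J = (1116, -252) → (32, -6.5) − 0.25·(1116, -252) = (-247, 56.5)
∂J/∂v at (-247, 56.5) = 1872

1872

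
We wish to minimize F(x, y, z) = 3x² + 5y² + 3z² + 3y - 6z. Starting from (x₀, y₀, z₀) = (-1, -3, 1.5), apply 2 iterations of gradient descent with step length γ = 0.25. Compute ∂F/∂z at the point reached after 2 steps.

0.75

∇F = (6x, 10y + 3, 6z - 6)
(x₁, y₁, z₁) = (-1, -3, 1.5) − 0.25·(-6, -27, 3) = (0.5, 3.75, 0.75)
(x₂, y₂, z₂) = (0.5, 3.75, 0.75) − 0.25·(3, 40.5, -1.5) = (-0.25, -6.375, 1.125)
∂F/∂z at (-0.25, -6.375, 1.125) = 0.75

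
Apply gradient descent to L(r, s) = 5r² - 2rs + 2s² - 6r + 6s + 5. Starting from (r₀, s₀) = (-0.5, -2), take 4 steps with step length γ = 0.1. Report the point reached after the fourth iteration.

∇L = (10r - 2s - 6, -2r + 4s + 6)
Step 1: at (-0.5, -2), ∇L = (-7, -1) → (-0.5, -2) − 0.1·(-7, -1) = (0.2, -1.9)
Step 2: at (0.2, -1.9), ∇L = (-0.2, -2) → (0.2, -1.9) − 0.1·(-0.2, -2) = (0.22, -1.7)
Step 3: at (0.22, -1.7), ∇L = (-0.4, -1.24) → (0.22, -1.7) − 0.1·(-0.4, -1.24) = (0.26, -1.576)
Step 4: at (0.26, -1.576), ∇L = (-0.248, -0.824) → (0.26, -1.576) − 0.1·(-0.248, -0.824) = (0.2848, -1.4936)

(0.2848, -1.4936)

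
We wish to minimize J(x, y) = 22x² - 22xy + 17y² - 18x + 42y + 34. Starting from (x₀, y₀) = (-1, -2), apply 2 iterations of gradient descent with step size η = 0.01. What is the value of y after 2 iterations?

∇J = (44x - 22y - 18, -22x + 34y + 42)
(x₁, y₁) = (-1, -2) − 0.01·(-18, -4) = (-0.82, -1.96)
(x₂, y₂) = (-0.82, -1.96) − 0.01·(-10.96, -6.6) = (-0.7104, -1.894)
y = -1.894

-1.894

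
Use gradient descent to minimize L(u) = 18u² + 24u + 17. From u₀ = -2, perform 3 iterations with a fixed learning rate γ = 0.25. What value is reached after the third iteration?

L′(u) = 36u + 24
u₁ = -2 − 0.25·(-48) = 10
u₂ = 10 − 0.25·384 = -86
u₃ = -86 − 0.25·(-3072) = 682

682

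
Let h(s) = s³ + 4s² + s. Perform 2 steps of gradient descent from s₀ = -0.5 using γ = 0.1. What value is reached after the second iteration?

-0.1776875

h′(s) = 3s² + 8s + 1
Step 1: h′(-0.5) = -2.25; s₁ = -0.5 − 0.1·(-2.25) = -0.275
Step 2: h′(-0.275) = -0.973125; s₂ = -0.275 − 0.1·(-0.973125) = -0.1776875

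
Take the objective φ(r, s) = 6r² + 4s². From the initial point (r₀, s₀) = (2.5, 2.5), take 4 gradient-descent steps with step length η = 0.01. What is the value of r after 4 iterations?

∇φ = (12r, 8s)
Step 1: at (2.5, 2.5), ∇φ = (30, 20) → (2.5, 2.5) − 0.01·(30, 20) = (2.2, 2.3)
Step 2: at (2.2, 2.3), ∇φ = (26.4, 18.4) → (2.2, 2.3) − 0.01·(26.4, 18.4) = (1.936, 2.116)
Step 3: at (1.936, 2.116), ∇φ = (23.232, 16.928) → (1.936, 2.116) − 0.01·(23.232, 16.928) = (1.70368, 1.94672)
Step 4: at (1.70368, 1.94672), ∇φ = (20.44416, 15.57376) → (1.70368, 1.94672) − 0.01·(20.44416, 15.57376) = (1.4992384, 1.7909824)
r = 1.4992384

1.4992384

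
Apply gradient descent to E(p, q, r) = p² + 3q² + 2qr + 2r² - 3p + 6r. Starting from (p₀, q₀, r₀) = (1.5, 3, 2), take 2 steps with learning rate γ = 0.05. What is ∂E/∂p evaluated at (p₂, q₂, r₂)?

0

∇E = (2p - 3, 6q + 2r, 2q + 4r + 6)
(p₁, q₁, r₁) = (1.5, 3, 2) − 0.05·(0, 22, 20) = (1.5, 1.9, 1)
(p₂, q₂, r₂) = (1.5, 1.9, 1) − 0.05·(0, 13.4, 13.8) = (1.5, 1.23, 0.31)
∂E/∂p at (1.5, 1.23, 0.31) = 0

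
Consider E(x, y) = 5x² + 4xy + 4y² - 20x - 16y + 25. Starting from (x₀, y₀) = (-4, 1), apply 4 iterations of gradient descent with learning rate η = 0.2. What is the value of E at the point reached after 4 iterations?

6416.8119424

∇E = (10x + 4y - 20, 4x + 8y - 16)
Step 1: at (-4, 1), ∇E = (-56, -24) → (-4, 1) − 0.2·(-56, -24) = (7.2, 5.8)
Step 2: at (7.2, 5.8), ∇E = (75.2, 59.2) → (7.2, 5.8) − 0.2·(75.2, 59.2) = (-7.84, -6.04)
Step 3: at (-7.84, -6.04), ∇E = (-122.56, -95.68) → (-7.84, -6.04) − 0.2·(-122.56, -95.68) = (16.672, 13.096)
Step 4: at (16.672, 13.096), ∇E = (199.104, 155.456) → (16.672, 13.096) − 0.2·(199.104, 155.456) = (-23.1488, -17.9952)
E(-23.1488, -17.9952) = 6416.8119424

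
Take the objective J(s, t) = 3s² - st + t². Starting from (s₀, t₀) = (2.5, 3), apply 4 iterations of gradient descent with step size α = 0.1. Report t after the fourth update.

1.5567

∇J = (6s - t, -s + 2t)
Step 1: at (2.5, 3), ∇J = (12, 3.5) → (2.5, 3) − 0.1·(12, 3.5) = (1.3, 2.65)
Step 2: at (1.3, 2.65), ∇J = (5.15, 4) → (1.3, 2.65) − 0.1·(5.15, 4) = (0.785, 2.25)
Step 3: at (0.785, 2.25), ∇J = (2.46, 3.715) → (0.785, 2.25) − 0.1·(2.46, 3.715) = (0.539, 1.8785)
Step 4: at (0.539, 1.8785), ∇J = (1.3555, 3.218) → (0.539, 1.8785) − 0.1·(1.3555, 3.218) = (0.40345, 1.5567)
t = 1.5567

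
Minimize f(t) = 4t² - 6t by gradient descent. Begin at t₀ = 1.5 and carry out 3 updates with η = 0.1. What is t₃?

f′(t) = 8t - 6
Step 1: f′(1.5) = 6; t₁ = 1.5 − 0.1·6 = 0.9
Step 2: f′(0.9) = 1.2; t₂ = 0.9 − 0.1·1.2 = 0.78
Step 3: f′(0.78) = 0.24; t₃ = 0.78 − 0.1·0.24 = 0.756

0.756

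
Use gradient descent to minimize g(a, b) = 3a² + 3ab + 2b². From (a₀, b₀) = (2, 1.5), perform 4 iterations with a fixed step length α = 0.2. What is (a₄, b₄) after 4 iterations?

∇g = (6a + 3b, 3a + 4b)
(a₁, b₁) = (2, 1.5) − 0.2·(16.5, 12) = (-1.3, -0.9)
(a₂, b₂) = (-1.3, -0.9) − 0.2·(-10.5, -7.5) = (0.8, 0.6)
(a₃, b₃) = (0.8, 0.6) − 0.2·(6.6, 4.8) = (-0.52, -0.36)
(a₄, b₄) = (-0.52, -0.36) − 0.2·(-4.2, -3) = (0.32, 0.24)

(0.32, 0.24)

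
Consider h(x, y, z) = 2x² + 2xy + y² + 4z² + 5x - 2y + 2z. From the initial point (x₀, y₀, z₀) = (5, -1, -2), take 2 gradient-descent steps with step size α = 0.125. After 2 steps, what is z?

-0.25

∇h = (4x + 2y + 5, 2x + 2y - 2, 8z + 2)
Step 1: at (5, -1, -2), ∇h = (23, 6, -14) → (5, -1, -2) − 0.125·(23, 6, -14) = (2.125, -1.75, -0.25)
Step 2: at (2.125, -1.75, -0.25), ∇h = (10, -1.25, 0) → (2.125, -1.75, -0.25) − 0.125·(10, -1.25, 0) = (0.875, -1.59375, -0.25)
z = -0.25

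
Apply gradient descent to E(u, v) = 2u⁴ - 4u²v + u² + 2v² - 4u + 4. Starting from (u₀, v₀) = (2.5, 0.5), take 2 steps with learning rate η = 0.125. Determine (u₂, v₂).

(1679, 73.6875)

∇E = (8u³ - 8uv + 2u - 4, -4u² + 4v)
(u₁, v₁) = (2.5, 0.5) − 0.125·(116, -23) = (-12, 3.375)
(u₂, v₂) = (-12, 3.375) − 0.125·(-13528, -562.5) = (1679, 73.6875)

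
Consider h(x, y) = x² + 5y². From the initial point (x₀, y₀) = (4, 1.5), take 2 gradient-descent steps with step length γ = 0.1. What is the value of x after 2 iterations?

2.56

∇h = (2x, 10y)
(x₁, y₁) = (4, 1.5) − 0.1·(8, 15) = (3.2, 0)
(x₂, y₂) = (3.2, 0) − 0.1·(6.4, 0) = (2.56, 0)
x = 2.56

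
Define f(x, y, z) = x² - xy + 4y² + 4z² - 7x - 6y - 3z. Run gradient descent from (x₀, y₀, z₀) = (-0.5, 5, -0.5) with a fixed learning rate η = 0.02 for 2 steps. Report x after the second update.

-0.0042

∇f = (2x - y - 7, -x + 8y - 6, 8z - 3)
Step 1: at (-0.5, 5, -0.5), ∇f = (-13, 34.5, -7) → (-0.5, 5, -0.5) − 0.02·(-13, 34.5, -7) = (-0.24, 4.31, -0.36)
Step 2: at (-0.24, 4.31, -0.36), ∇f = (-11.79, 28.72, -5.88) → (-0.24, 4.31, -0.36) − 0.02·(-11.79, 28.72, -5.88) = (-0.0042, 3.7356, -0.2424)
x = -0.0042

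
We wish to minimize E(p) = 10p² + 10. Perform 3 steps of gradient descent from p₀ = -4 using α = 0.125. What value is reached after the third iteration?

13.5

E′(p) = 20p
Step 1: E′(-4) = -80; p₁ = -4 − 0.125·(-80) = 6
Step 2: E′(6) = 120; p₂ = 6 − 0.125·120 = -9
Step 3: E′(-9) = -180; p₃ = -9 − 0.125·(-180) = 13.5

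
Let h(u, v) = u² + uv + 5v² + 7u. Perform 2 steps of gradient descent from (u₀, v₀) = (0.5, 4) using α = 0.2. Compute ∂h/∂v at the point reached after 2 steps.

43.08

∇h = (2u + v + 7, u + 10v)
(u₁, v₁) = (0.5, 4) − 0.2·(12, 40.5) = (-1.9, -4.1)
(u₂, v₂) = (-1.9, -4.1) − 0.2·(-0.9, -42.9) = (-1.72, 4.48)
∂h/∂v at (-1.72, 4.48) = 43.08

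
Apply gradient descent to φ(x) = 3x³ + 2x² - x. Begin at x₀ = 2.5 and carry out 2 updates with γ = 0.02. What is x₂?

0.8623555

φ′(x) = 9x² + 4x - 1
x₁ = 2.5 − 0.02·65.25 = 1.195
x₂ = 1.195 − 0.02·16.632225 = 0.8623555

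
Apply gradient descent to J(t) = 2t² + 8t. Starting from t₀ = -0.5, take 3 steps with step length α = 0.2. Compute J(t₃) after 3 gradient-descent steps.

J′(t) = 4t + 8
t₁ = -0.5 − 0.2·6 = -1.7
t₂ = -1.7 − 0.2·1.2 = -1.94
t₃ = -1.94 − 0.2·0.24 = -1.988
J(-1.988) = -7.999712

-7.999712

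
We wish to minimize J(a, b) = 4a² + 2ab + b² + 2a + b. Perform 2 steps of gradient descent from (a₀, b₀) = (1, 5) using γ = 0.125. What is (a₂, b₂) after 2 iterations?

(-1.09375, 2.78125)

∇J = (8a + 2b + 2, 2a + 2b + 1)
Step 1: at (1, 5), ∇J = (20, 13) → (1, 5) − 0.125·(20, 13) = (-1.5, 3.375)
Step 2: at (-1.5, 3.375), ∇J = (-3.25, 4.75) → (-1.5, 3.375) − 0.125·(-3.25, 4.75) = (-1.09375, 2.78125)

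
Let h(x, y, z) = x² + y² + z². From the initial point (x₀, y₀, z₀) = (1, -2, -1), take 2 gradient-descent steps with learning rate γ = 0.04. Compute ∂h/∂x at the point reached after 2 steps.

∇h = (2x, 2y, 2z)
(x₁, y₁, z₁) = (1, -2, -1) − 0.04·(2, -4, -2) = (0.92, -1.84, -0.92)
(x₂, y₂, z₂) = (0.92, -1.84, -0.92) − 0.04·(1.84, -3.68, -1.84) = (0.8464, -1.6928, -0.8464)
∂h/∂x at (0.8464, -1.6928, -0.8464) = 1.6928

1.6928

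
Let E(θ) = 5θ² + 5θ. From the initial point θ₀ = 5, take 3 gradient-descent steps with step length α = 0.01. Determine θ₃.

E′(θ) = 10θ + 5
Step 1: E′(5) = 55; θ₁ = 5 − 0.01·55 = 4.45
Step 2: E′(4.45) = 49.5; θ₂ = 4.45 − 0.01·49.5 = 3.955
Step 3: E′(3.955) = 44.55; θ₃ = 3.955 − 0.01·44.55 = 3.5095

3.5095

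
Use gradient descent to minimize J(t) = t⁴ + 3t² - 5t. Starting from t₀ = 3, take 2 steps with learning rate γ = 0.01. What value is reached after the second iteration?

J′(t) = 4t³ + 6t - 5
Step 1: J′(3) = 121; t₁ = 3 − 0.01·121 = 1.79
Step 2: J′(1.79) = 28.681356; t₂ = 1.79 − 0.01·28.681356 = 1.50318644

1.50318644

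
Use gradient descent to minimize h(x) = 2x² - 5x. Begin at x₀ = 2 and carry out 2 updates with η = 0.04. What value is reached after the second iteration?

1.7792

h′(x) = 4x - 5
x₁ = 2 − 0.04·3 = 1.88
x₂ = 1.88 − 0.04·2.52 = 1.7792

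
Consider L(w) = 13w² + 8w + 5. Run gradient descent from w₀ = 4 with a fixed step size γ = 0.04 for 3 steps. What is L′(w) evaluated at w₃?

-0.007168

L′(w) = 26w + 8
w₁ = 4 − 0.04·112 = -0.48
w₂ = -0.48 − 0.04·(-4.48) = -0.3008
w₃ = -0.3008 − 0.04·0.1792 = -0.307968
L′(w) at (-0.307968) = -0.007168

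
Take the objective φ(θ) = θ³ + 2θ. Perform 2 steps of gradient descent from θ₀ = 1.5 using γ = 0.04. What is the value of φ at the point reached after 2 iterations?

2.579405205897

φ′(θ) = 3θ² + 2
Step 1: φ′(1.5) = 8.75; θ₁ = 1.5 − 0.04·8.75 = 1.15
Step 2: φ′(1.15) = 5.9675; θ₂ = 1.15 − 0.04·5.9675 = 0.9113
φ(0.9113) = 2.579405205897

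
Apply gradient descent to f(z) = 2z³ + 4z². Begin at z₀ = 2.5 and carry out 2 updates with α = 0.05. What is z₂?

-0.2671875

f′(z) = 6z² + 8z
Step 1: f′(2.5) = 57.5; z₁ = 2.5 − 0.05·57.5 = -0.375
Step 2: f′(-0.375) = -2.15625; z₂ = -0.375 − 0.05·(-2.15625) = -0.2671875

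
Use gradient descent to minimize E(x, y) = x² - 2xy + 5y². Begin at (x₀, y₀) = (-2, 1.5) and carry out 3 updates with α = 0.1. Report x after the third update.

-0.948

∇E = (2x - 2y, -2x + 10y)
Step 1: at (-2, 1.5), ∇E = (-7, 19) → (-2, 1.5) − 0.1·(-7, 19) = (-1.3, -0.4)
Step 2: at (-1.3, -0.4), ∇E = (-1.8, -1.4) → (-1.3, -0.4) − 0.1·(-1.8, -1.4) = (-1.12, -0.26)
Step 3: at (-1.12, -0.26), ∇E = (-1.72, -0.36) → (-1.12, -0.26) − 0.1·(-1.72, -0.36) = (-0.948, -0.224)
x = -0.948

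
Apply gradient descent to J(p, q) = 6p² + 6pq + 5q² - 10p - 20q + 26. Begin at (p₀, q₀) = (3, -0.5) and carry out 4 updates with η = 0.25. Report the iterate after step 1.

(-2.75, 1.25)

∇J = (12p + 6q - 10, 6p + 10q - 20)
Step 1: at (3, -0.5), ∇J = (23, -7) → (3, -0.5) − 0.25·(23, -7) = (-2.75, 1.25)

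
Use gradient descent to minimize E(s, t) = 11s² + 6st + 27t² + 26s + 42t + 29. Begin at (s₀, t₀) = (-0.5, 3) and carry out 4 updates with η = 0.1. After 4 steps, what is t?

1502.7696

∇E = (22s + 6t + 26, 6s + 54t + 42)
Step 1: at (-0.5, 3), ∇E = (33, 201) → (-0.5, 3) − 0.1·(33, 201) = (-3.8, -17.1)
Step 2: at (-3.8, -17.1), ∇E = (-160.2, -904.2) → (-3.8, -17.1) − 0.1·(-160.2, -904.2) = (12.22, 73.32)
Step 3: at (12.22, 73.32), ∇E = (734.76, 4074.6) → (12.22, 73.32) − 0.1·(734.76, 4074.6) = (-61.256, -334.14)
Step 4: at (-61.256, -334.14), ∇E = (-3326.472, -18369.096) → (-61.256, -334.14) − 0.1·(-3326.472, -18369.096) = (271.3912, 1502.7696)
t = 1502.7696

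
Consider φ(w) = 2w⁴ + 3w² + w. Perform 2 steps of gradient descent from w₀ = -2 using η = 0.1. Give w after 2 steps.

-131

φ′(w) = 8w³ + 6w + 1
Step 1: φ′(-2) = -75; w₁ = -2 − 0.1·(-75) = 5.5
Step 2: φ′(5.5) = 1365; w₂ = 5.5 − 0.1·1365 = -131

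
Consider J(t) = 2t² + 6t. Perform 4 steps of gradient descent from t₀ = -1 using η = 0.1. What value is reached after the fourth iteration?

J′(t) = 4t + 6
Step 1: J′(-1) = 2; t₁ = -1 − 0.1·2 = -1.2
Step 2: J′(-1.2) = 1.2; t₂ = -1.2 − 0.1·1.2 = -1.32
Step 3: J′(-1.32) = 0.72; t₃ = -1.32 − 0.1·0.72 = -1.392
Step 4: J′(-1.392) = 0.432; t₄ = -1.392 − 0.1·0.432 = -1.4352

-1.4352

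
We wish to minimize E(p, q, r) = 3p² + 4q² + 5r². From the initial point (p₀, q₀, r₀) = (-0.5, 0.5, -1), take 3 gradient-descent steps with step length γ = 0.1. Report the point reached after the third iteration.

∇E = (6p, 8q, 10r)
(p₁, q₁, r₁) = (-0.5, 0.5, -1) − 0.1·(-3, 4, -10) = (-0.2, 0.1, 0)
(p₂, q₂, r₂) = (-0.2, 0.1, 0) − 0.1·(-1.2, 0.8, 0) = (-0.08, 0.02, 0)
(p₃, q₃, r₃) = (-0.08, 0.02, 0) − 0.1·(-0.48, 0.16, 0) = (-0.032, 0.004, 0)

(-0.032, 0.004, 0)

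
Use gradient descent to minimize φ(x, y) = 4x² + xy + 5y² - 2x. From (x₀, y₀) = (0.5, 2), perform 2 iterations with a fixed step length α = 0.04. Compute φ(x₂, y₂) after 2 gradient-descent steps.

2.3450624

∇φ = (8x + y - 2, x + 10y)
Step 1: at (0.5, 2), ∇φ = (4, 20.5) → (0.5, 2) − 0.04·(4, 20.5) = (0.34, 1.18)
Step 2: at (0.34, 1.18), ∇φ = (1.9, 12.14) → (0.34, 1.18) − 0.04·(1.9, 12.14) = (0.264, 0.6944)
φ(0.264, 0.6944) = 2.3450624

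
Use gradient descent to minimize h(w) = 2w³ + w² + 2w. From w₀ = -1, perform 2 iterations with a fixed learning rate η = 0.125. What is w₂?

-3.859375

h′(w) = 6w² + 2w + 2
w₁ = -1 − 0.125·6 = -1.75
w₂ = -1.75 − 0.125·16.875 = -3.859375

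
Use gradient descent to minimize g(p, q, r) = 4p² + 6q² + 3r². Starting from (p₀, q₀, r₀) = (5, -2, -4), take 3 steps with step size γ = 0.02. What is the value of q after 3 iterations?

-0.877952

∇g = (8p, 12q, 6r)
Step 1: at (5, -2, -4), ∇g = (40, -24, -24) → (5, -2, -4) − 0.02·(40, -24, -24) = (4.2, -1.52, -3.52)
Step 2: at (4.2, -1.52, -3.52), ∇g = (33.6, -18.24, -21.12) → (4.2, -1.52, -3.52) − 0.02·(33.6, -18.24, -21.12) = (3.528, -1.1552, -3.0976)
Step 3: at (3.528, -1.1552, -3.0976), ∇g = (28.224, -13.8624, -18.5856) → (3.528, -1.1552, -3.0976) − 0.02·(28.224, -13.8624, -18.5856) = (2.96352, -0.877952, -2.725888)
q = -0.877952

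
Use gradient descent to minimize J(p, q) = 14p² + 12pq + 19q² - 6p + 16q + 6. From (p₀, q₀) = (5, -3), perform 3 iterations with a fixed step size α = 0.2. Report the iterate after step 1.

(-14.6, 4.6)

∇J = (28p + 12q - 6, 12p + 38q + 16)
(p₁, q₁) = (5, -3) − 0.2·(98, -38) = (-14.6, 4.6)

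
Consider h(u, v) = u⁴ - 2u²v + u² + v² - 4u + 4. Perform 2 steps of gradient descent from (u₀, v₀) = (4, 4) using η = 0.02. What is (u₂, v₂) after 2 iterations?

∇h = (4u³ - 4uv + 2u - 4, -2u² + 2v)
(u₁, v₁) = (4, 4) − 0.02·(196, -24) = (0.08, 4.48)
(u₂, v₂) = (0.08, 4.48) − 0.02·(-5.271552, 8.9472) = (0.18543104, 4.301056)

(0.18543104, 4.301056)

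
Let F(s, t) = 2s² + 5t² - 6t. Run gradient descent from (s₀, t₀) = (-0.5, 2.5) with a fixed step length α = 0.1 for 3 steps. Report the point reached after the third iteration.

∇F = (4s, 10t - 6)
Step 1: at (-0.5, 2.5), ∇F = (-2, 19) → (-0.5, 2.5) − 0.1·(-2, 19) = (-0.3, 0.6)
Step 2: at (-0.3, 0.6), ∇F = (-1.2, 0) → (-0.3, 0.6) − 0.1·(-1.2, 0) = (-0.18, 0.6)
Step 3: at (-0.18, 0.6), ∇F = (-0.72, 0) → (-0.18, 0.6) − 0.1·(-0.72, 0) = (-0.108, 0.6)

(-0.108, 0.6)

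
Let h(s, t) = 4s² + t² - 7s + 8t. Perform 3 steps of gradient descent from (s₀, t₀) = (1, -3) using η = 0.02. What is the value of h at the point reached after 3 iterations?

-18.257786083328

∇h = (8s - 7, 2t + 8)
(s₁, t₁) = (1, -3) − 0.02·(1, 2) = (0.98, -3.04)
(s₂, t₂) = (0.98, -3.04) − 0.02·(0.84, 1.92) = (0.9632, -3.0784)
(s₃, t₃) = (0.9632, -3.0784) − 0.02·(0.7056, 1.8432) = (0.949088, -3.115264)
h(0.949088, -3.115264) = -18.257786083328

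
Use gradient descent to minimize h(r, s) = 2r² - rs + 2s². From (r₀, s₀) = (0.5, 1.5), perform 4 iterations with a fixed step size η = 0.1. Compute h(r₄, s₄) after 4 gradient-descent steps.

∇h = (4r - s, -r + 4s)
(r₁, s₁) = (0.5, 1.5) − 0.1·(0.5, 5.5) = (0.45, 0.95)
(r₂, s₂) = (0.45, 0.95) − 0.1·(0.85, 3.35) = (0.365, 0.615)
(r₃, s₃) = (0.365, 0.615) − 0.1·(0.845, 2.095) = (0.2805, 0.4055)
(r₄, s₄) = (0.2805, 0.4055) − 0.1·(0.7165, 1.3415) = (0.20885, 0.27135)
h(0.20885, 0.27135) = 0.1778268425

0.1778268425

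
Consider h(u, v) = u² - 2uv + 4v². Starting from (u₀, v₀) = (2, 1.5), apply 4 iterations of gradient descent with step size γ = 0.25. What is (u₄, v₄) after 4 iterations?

∇h = (2u - 2v, -2u + 8v)
(u₁, v₁) = (2, 1.5) − 0.25·(1, 8) = (1.75, -0.5)
(u₂, v₂) = (1.75, -0.5) − 0.25·(4.5, -7.5) = (0.625, 1.375)
(u₃, v₃) = (0.625, 1.375) − 0.25·(-1.5, 9.75) = (1, -1.0625)
(u₄, v₄) = (1, -1.0625) − 0.25·(4.125, -10.5) = (-0.03125, 1.5625)

(-0.03125, 1.5625)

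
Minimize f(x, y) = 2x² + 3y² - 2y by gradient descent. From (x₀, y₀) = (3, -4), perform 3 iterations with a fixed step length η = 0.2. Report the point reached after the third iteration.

∇f = (4x, 6y - 2)
(x₁, y₁) = (3, -4) − 0.2·(12, -26) = (0.6, 1.2)
(x₂, y₂) = (0.6, 1.2) − 0.2·(2.4, 5.2) = (0.12, 0.16)
(x₃, y₃) = (0.12, 0.16) − 0.2·(0.48, -1.04) = (0.024, 0.368)

(0.024, 0.368)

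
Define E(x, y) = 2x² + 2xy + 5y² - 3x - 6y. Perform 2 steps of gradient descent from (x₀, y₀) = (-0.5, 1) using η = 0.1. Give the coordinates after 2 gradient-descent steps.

∇E = (4x + 2y - 3, 2x + 10y - 6)
(x₁, y₁) = (-0.5, 1) − 0.1·(-3, 3) = (-0.2, 0.7)
(x₂, y₂) = (-0.2, 0.7) − 0.1·(-2.4, 0.6) = (0.04, 0.64)

(0.04, 0.64)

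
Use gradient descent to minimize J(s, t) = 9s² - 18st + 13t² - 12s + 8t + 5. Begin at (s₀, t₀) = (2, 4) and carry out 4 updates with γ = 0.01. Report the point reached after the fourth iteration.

(2.90902784, 2.25401344)

∇J = (18s - 18t - 12, -18s + 26t + 8)
Step 1: at (2, 4), ∇J = (-48, 76) → (2, 4) − 0.01·(-48, 76) = (2.48, 3.24)
Step 2: at (2.48, 3.24), ∇J = (-25.68, 47.6) → (2.48, 3.24) − 0.01·(-25.68, 47.6) = (2.7368, 2.764)
Step 3: at (2.7368, 2.764), ∇J = (-12.4896, 30.6016) → (2.7368, 2.764) − 0.01·(-12.4896, 30.6016) = (2.861696, 2.457984)
Step 4: at (2.861696, 2.457984), ∇J = (-4.733184, 20.397056) → (2.861696, 2.457984) − 0.01·(-4.733184, 20.397056) = (2.90902784, 2.25401344)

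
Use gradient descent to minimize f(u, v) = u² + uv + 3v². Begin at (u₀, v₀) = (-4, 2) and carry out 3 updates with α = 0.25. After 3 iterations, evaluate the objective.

0.6103515625

∇f = (2u + v, u + 6v)
Step 1: at (-4, 2), ∇f = (-6, 8) → (-4, 2) − 0.25·(-6, 8) = (-2.5, 0)
Step 2: at (-2.5, 0), ∇f = (-5, -2.5) → (-2.5, 0) − 0.25·(-5, -2.5) = (-1.25, 0.625)
Step 3: at (-1.25, 0.625), ∇f = (-1.875, 2.5) → (-1.25, 0.625) − 0.25·(-1.875, 2.5) = (-0.78125, 0)
f(-0.78125, 0) = 0.6103515625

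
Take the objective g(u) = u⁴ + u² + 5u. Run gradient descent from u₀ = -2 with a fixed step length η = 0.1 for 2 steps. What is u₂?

-0.1524

g′(u) = 4u³ + 2u + 5
Step 1: g′(-2) = -31; u₁ = -2 − 0.1·(-31) = 1.1
Step 2: g′(1.1) = 12.524; u₂ = 1.1 − 0.1·12.524 = -0.1524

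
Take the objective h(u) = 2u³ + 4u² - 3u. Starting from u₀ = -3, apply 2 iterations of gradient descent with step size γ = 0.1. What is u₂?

h′(u) = 6u² + 8u - 3
Step 1: h′(-3) = 27; u₁ = -3 − 0.1·27 = -5.7
Step 2: h′(-5.7) = 146.34; u₂ = -5.7 − 0.1·146.34 = -20.334

-20.334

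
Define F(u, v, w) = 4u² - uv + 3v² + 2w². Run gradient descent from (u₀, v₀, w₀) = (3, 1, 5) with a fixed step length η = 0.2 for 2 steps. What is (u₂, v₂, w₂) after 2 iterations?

(1.04, -0.4, 0.2)

∇F = (8u - v, -u + 6v, 4w)
Step 1: at (3, 1, 5), ∇F = (23, 3, 20) → (3, 1, 5) − 0.2·(23, 3, 20) = (-1.6, 0.4, 1)
Step 2: at (-1.6, 0.4, 1), ∇F = (-13.2, 4, 4) → (-1.6, 0.4, 1) − 0.2·(-13.2, 4, 4) = (1.04, -0.4, 0.2)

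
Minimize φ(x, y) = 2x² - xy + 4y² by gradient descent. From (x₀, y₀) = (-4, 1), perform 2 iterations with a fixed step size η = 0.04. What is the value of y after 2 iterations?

∇φ = (4x - y, -x + 8y)
(x₁, y₁) = (-4, 1) − 0.04·(-17, 12) = (-3.32, 0.52)
(x₂, y₂) = (-3.32, 0.52) − 0.04·(-13.8, 7.48) = (-2.768, 0.2208)
y = 0.2208

0.2208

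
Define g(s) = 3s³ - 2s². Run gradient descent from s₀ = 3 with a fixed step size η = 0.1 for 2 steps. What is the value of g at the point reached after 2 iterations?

-21798.275696847

g′(s) = 9s² - 4s
s₁ = 3 − 0.1·69 = -3.9
s₂ = -3.9 − 0.1·152.49 = -19.149
g(-19.149) = -21798.275696847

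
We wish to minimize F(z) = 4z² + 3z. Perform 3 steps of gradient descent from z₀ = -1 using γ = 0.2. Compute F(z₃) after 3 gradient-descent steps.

F′(z) = 8z + 3
z₁ = -1 − 0.2·(-5) = 0
z₂ = 0 − 0.2·3 = -0.6
z₃ = -0.6 − 0.2·(-1.8) = -0.24
F(-0.24) = -0.4896

-0.4896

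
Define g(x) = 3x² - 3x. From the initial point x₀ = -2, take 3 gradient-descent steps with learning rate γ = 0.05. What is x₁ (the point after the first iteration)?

-1.25

g′(x) = 6x - 3
x₁ = -2 − 0.05·(-15) = -1.25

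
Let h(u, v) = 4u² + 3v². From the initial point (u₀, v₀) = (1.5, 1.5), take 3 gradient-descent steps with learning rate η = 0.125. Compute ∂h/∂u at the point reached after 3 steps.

0

∇h = (8u, 6v)
(u₁, v₁) = (1.5, 1.5) − 0.125·(12, 9) = (0, 0.375)
(u₂, v₂) = (0, 0.375) − 0.125·(0, 2.25) = (0, 0.09375)
(u₃, v₃) = (0, 0.09375) − 0.125·(0, 0.5625) = (0, 0.0234375)
∂h/∂u at (0, 0.0234375) = 0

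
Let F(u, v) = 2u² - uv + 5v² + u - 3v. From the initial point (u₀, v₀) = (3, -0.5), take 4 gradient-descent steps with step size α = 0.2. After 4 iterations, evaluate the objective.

∇F = (4u - v + 1, -u + 10v - 3)
(u₁, v₁) = (3, -0.5) − 0.2·(13.5, -11) = (0.3, 1.7)
(u₂, v₂) = (0.3, 1.7) − 0.2·(0.5, 13.7) = (0.2, -1.04)
(u₃, v₃) = (0.2, -1.04) − 0.2·(2.84, -13.6) = (-0.368, 1.68)
(u₄, v₄) = (-0.368, 1.68) − 0.2·(-2.152, 14.168) = (0.0624, -1.1536)
F(0.0624, -1.1536) = 10.25693696

10.25693696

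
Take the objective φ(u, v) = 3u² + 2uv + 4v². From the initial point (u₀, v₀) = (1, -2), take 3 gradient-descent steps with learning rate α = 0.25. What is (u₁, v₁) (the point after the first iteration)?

(0.5, 1.5)

∇φ = (6u + 2v, 2u + 8v)
(u₁, v₁) = (1, -2) − 0.25·(2, -14) = (0.5, 1.5)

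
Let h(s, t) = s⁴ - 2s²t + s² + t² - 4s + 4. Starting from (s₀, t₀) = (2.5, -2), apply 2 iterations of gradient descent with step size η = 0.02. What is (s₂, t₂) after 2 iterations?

(0.72016904, -1.575644)

∇h = (4s³ - 4st + 2s - 4, -2s² + 2t)
Step 1: at (2.5, -2), ∇h = (83.5, -16.5) → (2.5, -2) − 0.02·(83.5, -16.5) = (0.83, -1.67)
Step 2: at (0.83, -1.67), ∇h = (5.491548, -4.7178) → (0.83, -1.67) − 0.02·(5.491548, -4.7178) = (0.72016904, -1.575644)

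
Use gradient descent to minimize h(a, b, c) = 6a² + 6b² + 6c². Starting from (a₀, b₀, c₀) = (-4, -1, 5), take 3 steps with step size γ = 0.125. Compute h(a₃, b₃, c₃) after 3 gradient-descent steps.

3.9375

∇h = (12a, 12b, 12c)
Step 1: at (-4, -1, 5), ∇h = (-48, -12, 60) → (-4, -1, 5) − 0.125·(-48, -12, 60) = (2, 0.5, -2.5)
Step 2: at (2, 0.5, -2.5), ∇h = (24, 6, -30) → (2, 0.5, -2.5) − 0.125·(24, 6, -30) = (-1, -0.25, 1.25)
Step 3: at (-1, -0.25, 1.25), ∇h = (-12, -3, 15) → (-1, -0.25, 1.25) − 0.125·(-12, -3, 15) = (0.5, 0.125, -0.625)
h(0.5, 0.125, -0.625) = 3.9375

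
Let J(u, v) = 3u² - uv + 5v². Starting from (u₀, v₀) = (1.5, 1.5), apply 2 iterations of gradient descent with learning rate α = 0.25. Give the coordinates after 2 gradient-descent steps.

∇J = (6u - v, -u + 10v)
(u₁, v₁) = (1.5, 1.5) − 0.25·(7.5, 13.5) = (-0.375, -1.875)
(u₂, v₂) = (-0.375, -1.875) − 0.25·(-0.375, -18.375) = (-0.28125, 2.71875)

(-0.28125, 2.71875)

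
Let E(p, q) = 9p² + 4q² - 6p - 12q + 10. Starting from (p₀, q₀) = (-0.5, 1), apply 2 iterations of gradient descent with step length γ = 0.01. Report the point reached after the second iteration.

(-0.227, 1.0768)

∇E = (18p - 6, 8q - 12)
Step 1: at (-0.5, 1), ∇E = (-15, -4) → (-0.5, 1) − 0.01·(-15, -4) = (-0.35, 1.04)
Step 2: at (-0.35, 1.04), ∇E = (-12.3, -3.68) → (-0.35, 1.04) − 0.01·(-12.3, -3.68) = (-0.227, 1.0768)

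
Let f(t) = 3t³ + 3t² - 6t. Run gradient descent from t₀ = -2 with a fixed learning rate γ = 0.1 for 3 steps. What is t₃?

f′(t) = 9t² + 6t - 6
Step 1: f′(-2) = 18; t₁ = -2 − 0.1·18 = -3.8
Step 2: f′(-3.8) = 101.16; t₂ = -3.8 − 0.1·101.16 = -13.916
Step 3: f′(-13.916) = 1653.399504; t₃ = -13.916 − 0.1·1653.399504 = -179.2559504

-179.2559504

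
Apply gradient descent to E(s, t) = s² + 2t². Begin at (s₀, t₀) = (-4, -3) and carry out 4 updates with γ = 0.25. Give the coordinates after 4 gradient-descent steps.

∇E = (2s, 4t)
Step 1: at (-4, -3), ∇E = (-8, -12) → (-4, -3) − 0.25·(-8, -12) = (-2, 0)
Step 2: at (-2, 0), ∇E = (-4, 0) → (-2, 0) − 0.25·(-4, 0) = (-1, 0)
Step 3: at (-1, 0), ∇E = (-2, 0) → (-1, 0) − 0.25·(-2, 0) = (-0.5, 0)
Step 4: at (-0.5, 0), ∇E = (-1, 0) → (-0.5, 0) − 0.25·(-1, 0) = (-0.25, 0)

(-0.25, 0)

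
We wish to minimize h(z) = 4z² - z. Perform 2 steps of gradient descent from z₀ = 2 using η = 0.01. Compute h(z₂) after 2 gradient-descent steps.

h′(z) = 8z - 1
z₁ = 2 − 0.01·15 = 1.85
z₂ = 1.85 − 0.01·13.8 = 1.712
h(1.712) = 10.011776

10.011776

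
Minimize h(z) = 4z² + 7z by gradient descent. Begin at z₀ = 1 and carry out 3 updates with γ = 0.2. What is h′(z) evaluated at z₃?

-3.24

h′(z) = 8z + 7
Step 1: h′(1) = 15; z₁ = 1 − 0.2·15 = -2
Step 2: h′(-2) = -9; z₂ = -2 − 0.2·(-9) = -0.2
Step 3: h′(-0.2) = 5.4; z₃ = -0.2 − 0.2·5.4 = -1.28
h′(z) at (-1.28) = -3.24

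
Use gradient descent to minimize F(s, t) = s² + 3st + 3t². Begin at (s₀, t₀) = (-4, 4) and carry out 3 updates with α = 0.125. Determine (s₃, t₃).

∇F = (2s + 3t, 3s + 6t)
Step 1: at (-4, 4), ∇F = (4, 12) → (-4, 4) − 0.125·(4, 12) = (-4.5, 2.5)
Step 2: at (-4.5, 2.5), ∇F = (-1.5, 1.5) → (-4.5, 2.5) − 0.125·(-1.5, 1.5) = (-4.3125, 2.3125)
Step 3: at (-4.3125, 2.3125), ∇F = (-1.6875, 0.9375) → (-4.3125, 2.3125) − 0.125·(-1.6875, 0.9375) = (-4.1015625, 2.1953125)

(-4.1015625, 2.1953125)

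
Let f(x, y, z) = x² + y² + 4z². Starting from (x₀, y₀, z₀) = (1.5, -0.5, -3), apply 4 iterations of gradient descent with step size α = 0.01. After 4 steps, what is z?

∇f = (2x, 2y, 8z)
Step 1: at (1.5, -0.5, -3), ∇f = (3, -1, -24) → (1.5, -0.5, -3) − 0.01·(3, -1, -24) = (1.47, -0.49, -2.76)
Step 2: at (1.47, -0.49, -2.76), ∇f = (2.94, -0.98, -22.08) → (1.47, -0.49, -2.76) − 0.01·(2.94, -0.98, -22.08) = (1.4406, -0.4802, -2.5392)
Step 3: at (1.4406, -0.4802, -2.5392), ∇f = (2.8812, -0.9604, -20.3136) → (1.4406, -0.4802, -2.5392) − 0.01·(2.8812, -0.9604, -20.3136) = (1.411788, -0.470596, -2.336064)
Step 4: at (1.411788, -0.470596, -2.336064), ∇f = (2.823576, -0.941192, -18.688512) → (1.411788, -0.470596, -2.336064) − 0.01·(2.823576, -0.941192, -18.688512) = (1.38355224, -0.46118408, -2.14917888)
z = -2.14917888

-2.14917888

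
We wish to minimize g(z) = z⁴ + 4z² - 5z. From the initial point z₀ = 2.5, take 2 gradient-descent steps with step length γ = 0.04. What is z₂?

-0.17344

g′(z) = 4z³ + 8z - 5
Step 1: g′(2.5) = 77.5; z₁ = 2.5 − 0.04·77.5 = -0.6
Step 2: g′(-0.6) = -10.664; z₂ = -0.6 − 0.04·(-10.664) = -0.17344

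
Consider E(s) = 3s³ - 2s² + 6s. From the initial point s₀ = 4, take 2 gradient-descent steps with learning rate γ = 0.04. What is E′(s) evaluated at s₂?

E′(s) = 9s² - 4s + 6
Step 1: E′(4) = 134; s₁ = 4 − 0.04·134 = -1.36
Step 2: E′(-1.36) = 28.0864; s₂ = -1.36 − 0.04·28.0864 = -2.483456
E′(s) at (-2.483456) = 71.441807335424

71.441807335424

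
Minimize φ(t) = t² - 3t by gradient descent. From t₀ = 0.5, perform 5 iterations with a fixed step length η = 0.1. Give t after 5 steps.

φ′(t) = 2t - 3
t₁ = 0.5 − 0.1·(-2) = 0.7
t₂ = 0.7 − 0.1·(-1.6) = 0.86
t₃ = 0.86 − 0.1·(-1.28) = 0.988
t₄ = 0.988 − 0.1·(-1.024) = 1.0904
t₅ = 1.0904 − 0.1·(-0.8192) = 1.17232

1.17232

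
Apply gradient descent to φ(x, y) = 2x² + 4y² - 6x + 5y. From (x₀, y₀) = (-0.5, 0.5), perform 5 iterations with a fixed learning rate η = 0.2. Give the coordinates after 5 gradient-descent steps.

(1.49936, -0.71248)

∇φ = (4x - 6, 8y + 5)
(x₁, y₁) = (-0.5, 0.5) − 0.2·(-8, 9) = (1.1, -1.3)
(x₂, y₂) = (1.1, -1.3) − 0.2·(-1.6, -5.4) = (1.42, -0.22)
(x₃, y₃) = (1.42, -0.22) − 0.2·(-0.32, 3.24) = (1.484, -0.868)
(x₄, y₄) = (1.484, -0.868) − 0.2·(-0.064, -1.944) = (1.4968, -0.4792)
(x₅, y₅) = (1.4968, -0.4792) − 0.2·(-0.0128, 1.1664) = (1.49936, -0.71248)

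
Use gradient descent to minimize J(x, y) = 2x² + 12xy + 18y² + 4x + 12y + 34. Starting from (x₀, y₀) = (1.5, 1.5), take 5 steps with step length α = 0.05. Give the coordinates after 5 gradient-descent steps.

∇J = (4x + 12y + 4, 12x + 36y + 12)
Step 1: at (1.5, 1.5), ∇J = (28, 84) → (1.5, 1.5) − 0.05·(28, 84) = (0.1, -2.7)
Step 2: at (0.1, -2.7), ∇J = (-28, -84) → (0.1, -2.7) − 0.05·(-28, -84) = (1.5, 1.5)
Step 3: at (1.5, 1.5), ∇J = (28, 84) → (1.5, 1.5) − 0.05·(28, 84) = (0.1, -2.7)
Step 4: at (0.1, -2.7), ∇J = (-28, -84) → (0.1, -2.7) − 0.05·(-28, -84) = (1.5, 1.5)
Step 5: at (1.5, 1.5), ∇J = (28, 84) → (1.5, 1.5) − 0.05·(28, 84) = (0.1, -2.7)

(0.1, -2.7)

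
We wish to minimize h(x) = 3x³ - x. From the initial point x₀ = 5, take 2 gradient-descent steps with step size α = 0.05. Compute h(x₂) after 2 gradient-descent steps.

-38652.295474176

h′(x) = 9x² - 1
x₁ = 5 − 0.05·224 = -6.2
x₂ = -6.2 − 0.05·344.96 = -23.448
h(-23.448) = -38652.295474176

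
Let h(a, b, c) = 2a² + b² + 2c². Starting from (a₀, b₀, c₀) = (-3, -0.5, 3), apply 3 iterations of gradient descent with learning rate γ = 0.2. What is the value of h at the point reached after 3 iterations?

0.013968

∇h = (4a, 2b, 4c)
Step 1: at (-3, -0.5, 3), ∇h = (-12, -1, 12) → (-3, -0.5, 3) − 0.2·(-12, -1, 12) = (-0.6, -0.3, 0.6)
Step 2: at (-0.6, -0.3, 0.6), ∇h = (-2.4, -0.6, 2.4) → (-0.6, -0.3, 0.6) − 0.2·(-2.4, -0.6, 2.4) = (-0.12, -0.18, 0.12)
Step 3: at (-0.12, -0.18, 0.12), ∇h = (-0.48, -0.36, 0.48) → (-0.12, -0.18, 0.12) − 0.2·(-0.48, -0.36, 0.48) = (-0.024, -0.108, 0.024)
h(-0.024, -0.108, 0.024) = 0.013968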